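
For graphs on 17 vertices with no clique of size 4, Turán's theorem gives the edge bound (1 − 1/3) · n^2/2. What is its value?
Turán density bound = (2/3) · 17^2/2 = 289/3 ≈ 96.3333

Turán's theorem: ex(n, K_{r+1}) is achieved by the complete r-partite Turán graph T(n, r) with parts as balanced as possible, and is at most (1 − 1/r) · n^2/2. For r = 3, n = 17: the density bound is (2/3) · 289/2 = 289/3 ≈ 96.3333. The integer-valued extremum is e(T(17, 3)) = 96, which is strictly less than the density bound 289/3 since 3 ∤ 17 (the parts of T(17, 3) cannot all be equal).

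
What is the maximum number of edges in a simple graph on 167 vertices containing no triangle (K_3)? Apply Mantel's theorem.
ex(167, K_3) = ⌊167^2/4⌋ = 6972

Mantel (1907): a triangle-free graph on n vertices has at most ⌊n^2/4⌋ edges, with equality for the complete bipartite graph K_{⌊n/2⌋, ⌈n/2⌉}. For n = 167: ⌊167^2/4⌋ = ⌊27889/4⌋ = 6972. The extremal graph is K_{83, 84}, which has 83·84 = 6972 edges.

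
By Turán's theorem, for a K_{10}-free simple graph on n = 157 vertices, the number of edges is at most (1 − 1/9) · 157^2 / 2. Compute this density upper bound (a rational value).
Turán density bound = (8/9) · 157^2/2 = 98596/9 ≈ 10955.1111

Turán's theorem: ex(n, K_{r+1}) is achieved by the complete r-partite Turán graph T(n, r) with parts as balanced as possible, and is at most (1 − 1/r) · n^2/2. For r = 9, n = 157: the density bound is (8/9) · 24649/2 = 98596/9 ≈ 10955.1111. The integer-valued extremum is e(T(157, 9)) = 10954, which is strictly less than the density bound 98596/9 since 9 ∤ 157 (the parts of T(157, 9) cannot all be equal).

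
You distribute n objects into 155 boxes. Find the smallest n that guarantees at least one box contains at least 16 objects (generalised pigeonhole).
n = (16 − 1)·155 + 1 = 2326

By the generalised pigeonhole principle, to guarantee some box contains ≥ r objects we need more than (r − 1) · k objects total. Threshold: n = (r − 1) · k + 1. With r = 16 and k = 155: n = 15 · 155 + 1 = 2325 + 1 = 2326. For n = 2325 = 15 · 155, we can put exactly 15 objects in every box, avoiding 16 in any single one — so 2326 is tight.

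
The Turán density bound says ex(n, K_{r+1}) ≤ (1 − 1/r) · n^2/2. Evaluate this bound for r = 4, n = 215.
Turán density bound = (3/4) · 215^2/2 = 138675/8 ≈ 17334.375

Turán's theorem: ex(n, K_{r+1}) is achieved by the complete r-partite Turán graph T(n, r) with parts as balanced as possible, and is at most (1 − 1/r) · n^2/2. For r = 4, n = 215: the density bound is (3/4) · 46225/2 = 138675/8 ≈ 17334.375. The integer-valued extremum is e(T(215, 4)) = 17334, which is strictly less than the density bound 138675/8 since 4 ∤ 215 (the parts of T(215, 4) cannot all be equal).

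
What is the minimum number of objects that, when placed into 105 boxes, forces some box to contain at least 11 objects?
n = (11 − 1)·105 + 1 = 1051

By the generalised pigeonhole principle, to guarantee some box contains ≥ r objects we need more than (r − 1) · k objects total. Threshold: n = (r − 1) · k + 1. With r = 11 and k = 105: n = 10 · 105 + 1 = 1050 + 1 = 1051. For n = 1050 = 10 · 105, we can put exactly 10 objects in every box, avoiding 11 in any single one — so 1051 is tight.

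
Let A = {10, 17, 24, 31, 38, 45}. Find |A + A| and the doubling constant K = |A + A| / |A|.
K = |A + A| / |A| = 11/6

Enumerate A + A = {a + b : a, b ∈ A}. With |A| = 6, there are |A|^2 = 36 ordered sum pairs; collecting distinct values, A + A = {20, 27, 34, 41, 48, 55, 62, 69, 76, 83, 90}, so |A + A| = 11. Thus K = 11/6. Here |A + A| = 2|A| − 1 = 11, the minimum possible — so K = 11/6 is minimal, which holds iff A is an arithmetic progression.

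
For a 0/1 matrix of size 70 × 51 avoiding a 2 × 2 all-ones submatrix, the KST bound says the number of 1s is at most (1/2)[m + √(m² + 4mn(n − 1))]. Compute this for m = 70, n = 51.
z(70, 51; 2, 2) ≤ (1/2)[70 + √(70² + 4·70·51·50)] = (1/2)[70 + √718900] = 458.9399

Kővári–Sós–Turán: let r_1, ..., r_70 be the row sums and z = Σ r_i the total number of 1s. Each pair of columns can share at most one row with both entries 1 (else a 2×2 all-ones block appears), so Σ_i C(r_i, 2) ≤ C(51, 2) = 1275. By convexity Σ_i C(r_i, 2) ≥ 70·C(z/70, 2) = z(z − 70)/(2·70), giving z² − 70z − 70·51·50 ≤ 0 and hence z ≤ (1/2)[70 + √(4900 + 4·178500)] = (1/2)[70 + √718900] ≈ (1/2)(70 + 847.8797) = 458.9399.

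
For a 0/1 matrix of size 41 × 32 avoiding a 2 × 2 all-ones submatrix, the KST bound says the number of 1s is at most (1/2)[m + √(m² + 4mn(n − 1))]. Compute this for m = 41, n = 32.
z(41, 32; 2, 2) ≤ (1/2)[41 + √(41² + 4·41·32·31)] = (1/2)[41 + √164369] = 223.2122

Kővári–Sós–Turán: let r_1, ..., r_41 be the row sums and z = Σ r_i the total number of 1s. Each pair of columns can share at most one row with both entries 1 (else a 2×2 all-ones block appears), so Σ_i C(r_i, 2) ≤ C(32, 2) = 496. By convexity Σ_i C(r_i, 2) ≥ 41·C(z/41, 2) = z(z − 41)/(2·41), giving z² − 41z − 41·32·31 ≤ 0 and hence z ≤ (1/2)[41 + √(1681 + 4·40672)] = (1/2)[41 + √164369] ≈ (1/2)(41 + 405.4245) = 223.2122.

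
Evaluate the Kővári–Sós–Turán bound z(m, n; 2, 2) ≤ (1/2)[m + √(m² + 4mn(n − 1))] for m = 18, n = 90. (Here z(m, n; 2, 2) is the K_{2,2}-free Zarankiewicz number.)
z(18, 90; 2, 2) ≤ (1/2)[18 + √(18² + 4·18·90·89)] = (1/2)[18 + √577044] = 388.8171

Kővári–Sós–Turán: let r_1, ..., r_18 be the row sums and z = Σ r_i the total number of 1s. Each pair of columns can share at most one row with both entries 1 (else a 2×2 all-ones block appears), so Σ_i C(r_i, 2) ≤ C(90, 2) = 4005. By convexity Σ_i C(r_i, 2) ≥ 18·C(z/18, 2) = z(z − 18)/(2·18), giving z² − 18z − 18·90·89 ≤ 0 and hence z ≤ (1/2)[18 + √(324 + 4·144180)] = (1/2)[18 + √577044] ≈ (1/2)(18 + 759.6341) = 388.8171.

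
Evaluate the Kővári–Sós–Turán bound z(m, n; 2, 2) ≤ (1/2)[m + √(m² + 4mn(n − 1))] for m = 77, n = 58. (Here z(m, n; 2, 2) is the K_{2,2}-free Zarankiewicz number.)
z(77, 58; 2, 2) ≤ (1/2)[77 + √(77² + 4·77·58·57)] = (1/2)[77 + √1024177] = 544.5082

Kővári–Sós–Turán: let r_1, ..., r_77 be the row sums and z = Σ r_i the total number of 1s. Each pair of columns can share at most one row with both entries 1 (else a 2×2 all-ones block appears), so Σ_i C(r_i, 2) ≤ C(58, 2) = 1653. By convexity Σ_i C(r_i, 2) ≥ 77·C(z/77, 2) = z(z − 77)/(2·77), giving z² − 77z − 77·58·57 ≤ 0 and hence z ≤ (1/2)[77 + √(5929 + 4·254562)] = (1/2)[77 + √1024177] ≈ (1/2)(77 + 1012.0163) = 544.5082.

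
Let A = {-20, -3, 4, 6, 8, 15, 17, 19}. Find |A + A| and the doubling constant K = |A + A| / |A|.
K = |A + A| / |A| = 27/8

Enumerate A + A = {a + b : a, b ∈ A}. With |A| = 8, there are |A|^2 = 64 ordered sum pairs; collecting distinct values, A + A = {-40, -23, -16, -14, -12, -6, -5, -3, -1, 1, 3, 5, 8, 10, 12, 14, 16, 19, 21, 23, 25, 27, 30, 32, 34, 36, 38}, so |A + A| = 27. Thus K = 27/8. For comparison, the minimum possible |A + A| over all 8-element sets is 2·8 − 1 = 15 (so min K = 15/8), attained only by arithmetic progressions.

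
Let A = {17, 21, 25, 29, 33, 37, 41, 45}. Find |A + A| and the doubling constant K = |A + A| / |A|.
K = |A + A| / |A| = 15/8

Enumerate A + A = {a + b : a, b ∈ A}. With |A| = 8, there are |A|^2 = 64 ordered sum pairs; collecting distinct values, A + A = {34, 38, 42, 46, 50, 54, 58, 62, 66, 70, 74, 78, 82, 86, 90}, so |A + A| = 15. Thus K = 15/8. Here |A + A| = 2|A| − 1 = 15, the minimum possible — so K = 15/8 is minimal, which holds iff A is an arithmetic progression.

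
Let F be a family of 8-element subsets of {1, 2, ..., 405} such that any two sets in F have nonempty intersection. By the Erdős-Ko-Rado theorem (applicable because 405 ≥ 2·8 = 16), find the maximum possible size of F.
max |F| = C(404, 7) = 330782297702480

Erdős-Ko-Rado (1961): when n ≥ 2k, max |F| = C(n−1, k−1). The bound is attained by the star {A : i ∈ A} for any fixed i ∈ [n]. Here C(405−1, 8−1) = C(404, 7) = 330782297702480.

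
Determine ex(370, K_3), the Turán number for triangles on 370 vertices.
ex(370, K_3) = ⌊370^2/4⌋ = 34225

Mantel (1907): a triangle-free graph on n vertices has at most ⌊n^2/4⌋ edges, with equality for the complete bipartite graph K_{⌊n/2⌋, ⌈n/2⌉}. For n = 370: ⌊370^2/4⌋ = ⌊136900/4⌋ = 34225. The extremal graph is K_{185, 185}, which has 185·185 = 34225 edges.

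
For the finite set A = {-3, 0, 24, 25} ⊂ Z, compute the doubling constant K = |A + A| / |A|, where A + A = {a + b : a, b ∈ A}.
K = |A + A| / |A| = 10/4 = 5/2

Enumerate A + A = {a + b : a, b ∈ A}. With |A| = 4, there are |A|^2 = 16 ordered sum pairs; collecting distinct values, A + A = {-6, -3, 0, 21, 22, 24, 25, 48, 49, 50}, so |A + A| = 10. Thus K = 10/4 = 5/2. For comparison, the minimum possible |A + A| over all 4-element sets is 2·4 − 1 = 7 (so min K = 7/4), attained only by arithmetic progressions.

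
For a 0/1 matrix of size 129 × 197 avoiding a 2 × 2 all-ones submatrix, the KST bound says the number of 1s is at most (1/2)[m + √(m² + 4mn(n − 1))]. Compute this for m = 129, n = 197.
z(129, 197; 2, 2) ≤ (1/2)[129 + √(129² + 4·129·197·196)] = (1/2)[129 + √19940433] = 2297.2356

Kővári–Sós–Turán: let r_1, ..., r_129 be the row sums and z = Σ r_i the total number of 1s. Each pair of columns can share at most one row with both entries 1 (else a 2×2 all-ones block appears), so Σ_i C(r_i, 2) ≤ C(197, 2) = 19306. By convexity Σ_i C(r_i, 2) ≥ 129·C(z/129, 2) = z(z − 129)/(2·129), giving z² − 129z − 129·197·196 ≤ 0 and hence z ≤ (1/2)[129 + √(16641 + 4·4980948)] = (1/2)[129 + √19940433] ≈ (1/2)(129 + 4465.4712) = 2297.2356.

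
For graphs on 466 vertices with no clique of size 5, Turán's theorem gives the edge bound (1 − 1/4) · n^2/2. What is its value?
Turán density bound = (3/4) · 466^2/2 = 162867/2 ≈ 81433.5

Turán's theorem: ex(n, K_{r+1}) is achieved by the complete r-partite Turán graph T(n, r) with parts as balanced as possible, and is at most (1 − 1/r) · n^2/2. For r = 4, n = 466: the density bound is (3/4) · 217156/2 = 162867/2 ≈ 81433.5. The integer-valued extremum is e(T(466, 4)) = 81433, which is strictly less than the density bound 162867/2 since 4 ∤ 466 (the parts of T(466, 4) cannot all be equal).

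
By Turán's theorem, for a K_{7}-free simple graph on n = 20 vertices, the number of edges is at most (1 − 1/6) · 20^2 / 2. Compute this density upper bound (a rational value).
Turán density bound = (5/6) · 20^2/2 = 500/3 ≈ 166.6667

Turán's theorem: ex(n, K_{r+1}) is achieved by the complete r-partite Turán graph T(n, r) with parts as balanced as possible, and is at most (1 − 1/r) · n^2/2. For r = 6, n = 20: the density bound is (5/6) · 400/2 = 500/3 ≈ 166.6667. The integer-valued extremum is e(T(20, 6)) = 166, which is strictly less than the density bound 500/3 since 6 ∤ 20 (the parts of T(20, 6) cannot all be equal).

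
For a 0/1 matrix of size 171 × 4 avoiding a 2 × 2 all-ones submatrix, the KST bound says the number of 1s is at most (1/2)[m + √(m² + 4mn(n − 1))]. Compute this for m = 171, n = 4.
z(171, 4; 2, 2) ≤ (1/2)[171 + √(171² + 4·171·4·3)] = (1/2)[171 + √37449] = 182.2587

Kővári–Sós–Turán: let r_1, ..., r_171 be the row sums and z = Σ r_i the total number of 1s. Each pair of columns can share at most one row with both entries 1 (else a 2×2 all-ones block appears), so Σ_i C(r_i, 2) ≤ C(4, 2) = 6. By convexity Σ_i C(r_i, 2) ≥ 171·C(z/171, 2) = z(z − 171)/(2·171), giving z² − 171z − 171·4·3 ≤ 0 and hence z ≤ (1/2)[171 + √(29241 + 4·2052)] = (1/2)[171 + √37449] ≈ (1/2)(171 + 193.5174) = 182.2587.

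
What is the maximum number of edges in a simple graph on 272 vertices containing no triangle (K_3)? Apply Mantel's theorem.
ex(272, K_3) = ⌊272^2/4⌋ = 18496

Mantel (1907): a triangle-free graph on n vertices has at most ⌊n^2/4⌋ edges, with equality for the complete bipartite graph K_{⌊n/2⌋, ⌈n/2⌉}. For n = 272: ⌊272^2/4⌋ = ⌊73984/4⌋ = 18496. The extremal graph is K_{136, 136}, which has 136·136 = 18496 edges.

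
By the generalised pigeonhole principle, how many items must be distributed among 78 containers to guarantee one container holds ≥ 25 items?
n = (25 − 1)·78 + 1 = 1873

By the generalised pigeonhole principle, to guarantee some box contains ≥ r objects we need more than (r − 1) · k objects total. Threshold: n = (r − 1) · k + 1. With r = 25 and k = 78: n = 24 · 78 + 1 = 1872 + 1 = 1873. For n = 1872 = 24 · 78, we can put exactly 24 objects in every box, avoiding 25 in any single one — so 1873 is tight.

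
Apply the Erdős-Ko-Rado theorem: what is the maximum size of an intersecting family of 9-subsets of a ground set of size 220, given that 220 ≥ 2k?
max |F| = C(219, 8) = 115308485402067

Erdős-Ko-Rado (1961): when n ≥ 2k, max |F| = C(n−1, k−1). The bound is attained by the star {A : i ∈ A} for any fixed i ∈ [n]. Here C(220−1, 9−1) = C(219, 8) = 115308485402067.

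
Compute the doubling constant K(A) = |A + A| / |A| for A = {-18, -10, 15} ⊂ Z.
K = |A + A| / |A| = 6/3 = 2

Enumerate A + A = {a + b : a, b ∈ A}. With |A| = 3, there are |A|^2 = 9 ordered sum pairs; collecting distinct values, A + A = {-36, -28, -20, -3, 5, 30}, so |A + A| = 6. Thus K = 6/3 = 2. For comparison, the minimum possible |A + A| over all 3-element sets is 2·3 − 1 = 5 (so min K = 5/3), attained only by arithmetic progressions.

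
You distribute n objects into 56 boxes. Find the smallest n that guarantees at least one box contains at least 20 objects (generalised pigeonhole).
n = (20 − 1)·56 + 1 = 1065

By the generalised pigeonhole principle, to guarantee some box contains ≥ r objects we need more than (r − 1) · k objects total. Threshold: n = (r − 1) · k + 1. With r = 20 and k = 56: n = 19 · 56 + 1 = 1064 + 1 = 1065. For n = 1064 = 19 · 56, we can put exactly 19 objects in every box, avoiding 20 in any single one — so 1065 is tight.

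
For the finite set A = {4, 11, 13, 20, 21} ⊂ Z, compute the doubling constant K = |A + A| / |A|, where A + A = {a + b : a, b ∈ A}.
K = |A + A| / |A| = 14/5

Enumerate A + A = {a + b : a, b ∈ A}. With |A| = 5, there are |A|^2 = 25 ordered sum pairs; collecting distinct values, A + A = {8, 15, 17, 22, 24, 25, 26, 31, 32, 33, 34, 40, 41, 42}, so |A + A| = 14. Thus K = 14/5. For comparison, the minimum possible |A + A| over all 5-element sets is 2·5 − 1 = 9 (so min K = 9/5), attained only by arithmetic progressions.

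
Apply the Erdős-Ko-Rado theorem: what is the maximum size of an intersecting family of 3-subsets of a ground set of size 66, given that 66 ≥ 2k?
max |F| = C(65, 2) = 2080

Erdős-Ko-Rado (1961): when n ≥ 2k, max |F| = C(n−1, k−1). The bound is attained by the star {A : i ∈ A} for any fixed i ∈ [n]. Here C(66−1, 3−1) = C(65, 2) = 2080.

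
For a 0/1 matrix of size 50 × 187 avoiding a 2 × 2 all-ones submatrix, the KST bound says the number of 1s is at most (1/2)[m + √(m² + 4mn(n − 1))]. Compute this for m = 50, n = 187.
z(50, 187; 2, 2) ≤ (1/2)[50 + √(50² + 4·50·187·186)] = (1/2)[50 + √6958900] = 1343.9864

Kővári–Sós–Turán: let r_1, ..., r_50 be the row sums and z = Σ r_i the total number of 1s. Each pair of columns can share at most one row with both entries 1 (else a 2×2 all-ones block appears), so Σ_i C(r_i, 2) ≤ C(187, 2) = 17391. By convexity Σ_i C(r_i, 2) ≥ 50·C(z/50, 2) = z(z − 50)/(2·50), giving z² − 50z − 50·187·186 ≤ 0 and hence z ≤ (1/2)[50 + √(2500 + 4·1739100)] = (1/2)[50 + √6958900] ≈ (1/2)(50 + 2637.9727) = 1343.9864.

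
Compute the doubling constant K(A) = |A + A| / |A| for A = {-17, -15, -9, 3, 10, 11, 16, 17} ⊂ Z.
K = |A + A| / |A| = 31/8

Enumerate A + A = {a + b : a, b ∈ A}. With |A| = 8, there are |A|^2 = 64 ordered sum pairs; collecting distinct values, A + A = {-34, -32, -30, -26, -24, -18, -14, -12, -7, -6, -5, -4, -1, 0, 1, 2, 6, 7, 8, 13, 14, 19, 20, 21, 22, 26, 27, 28, 32, 33, 34}, so |A + A| = 31. Thus K = 31/8. For comparison, the minimum possible |A + A| over all 8-element sets is 2·8 − 1 = 15 (so min K = 15/8), attained only by arithmetic progressions.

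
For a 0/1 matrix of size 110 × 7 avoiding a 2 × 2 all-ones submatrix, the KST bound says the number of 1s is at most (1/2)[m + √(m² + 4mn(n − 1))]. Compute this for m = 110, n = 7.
z(110, 7; 2, 2) ≤ (1/2)[110 + √(110² + 4·110·7·6)] = (1/2)[110 + √30580] = 142.4357

Kővári–Sós–Turán: let r_1, ..., r_110 be the row sums and z = Σ r_i the total number of 1s. Each pair of columns can share at most one row with both entries 1 (else a 2×2 all-ones block appears), so Σ_i C(r_i, 2) ≤ C(7, 2) = 21. By convexity Σ_i C(r_i, 2) ≥ 110·C(z/110, 2) = z(z − 110)/(2·110), giving z² − 110z − 110·7·6 ≤ 0 and hence z ≤ (1/2)[110 + √(12100 + 4·4620)] = (1/2)[110 + √30580] ≈ (1/2)(110 + 174.8714) = 142.4357.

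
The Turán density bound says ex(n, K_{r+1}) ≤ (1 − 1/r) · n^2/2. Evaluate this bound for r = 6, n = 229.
Turán density bound = (5/6) · 229^2/2 = 262205/12 ≈ 21850.4167

Turán's theorem: ex(n, K_{r+1}) is achieved by the complete r-partite Turán graph T(n, r) with parts as balanced as possible, and is at most (1 − 1/r) · n^2/2. For r = 6, n = 229: the density bound is (5/6) · 52441/2 = 262205/12 ≈ 21850.4167. The integer-valued extremum is e(T(229, 6)) = 21850, which is strictly less than the density bound 262205/12 since 6 ∤ 229 (the parts of T(229, 6) cannot all be equal).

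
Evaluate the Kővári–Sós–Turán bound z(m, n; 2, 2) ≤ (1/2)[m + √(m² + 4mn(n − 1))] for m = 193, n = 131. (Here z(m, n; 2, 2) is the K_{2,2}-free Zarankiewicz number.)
z(193, 131; 2, 2) ≤ (1/2)[193 + √(193² + 4·193·131·130)] = (1/2)[193 + √13184409] = 1912.0171

Kővári–Sós–Turán: let r_1, ..., r_193 be the row sums and z = Σ r_i the total number of 1s. Each pair of columns can share at most one row with both entries 1 (else a 2×2 all-ones block appears), so Σ_i C(r_i, 2) ≤ C(131, 2) = 8515. By convexity Σ_i C(r_i, 2) ≥ 193·C(z/193, 2) = z(z − 193)/(2·193), giving z² − 193z − 193·131·130 ≤ 0 and hence z ≤ (1/2)[193 + √(37249 + 4·3286790)] = (1/2)[193 + √13184409] ≈ (1/2)(193 + 3631.0342) = 1912.0171.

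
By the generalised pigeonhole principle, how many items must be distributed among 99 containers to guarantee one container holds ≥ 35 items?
n = (35 − 1)·99 + 1 = 3367

By the generalised pigeonhole principle, to guarantee some box contains ≥ r objects we need more than (r − 1) · k objects total. Threshold: n = (r − 1) · k + 1. With r = 35 and k = 99: n = 34 · 99 + 1 = 3366 + 1 = 3367. For n = 3366 = 34 · 99, we can put exactly 34 objects in every box, avoiding 35 in any single one — so 3367 is tight.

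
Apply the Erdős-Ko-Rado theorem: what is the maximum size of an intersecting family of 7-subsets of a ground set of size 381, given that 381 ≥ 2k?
max |F| = C(380, 6) = 4019227348500

Erdős-Ko-Rado (1961): when n ≥ 2k, max |F| = C(n−1, k−1). The bound is attained by the star {A : i ∈ A} for any fixed i ∈ [n]. Here C(381−1, 7−1) = C(380, 6) = 4019227348500.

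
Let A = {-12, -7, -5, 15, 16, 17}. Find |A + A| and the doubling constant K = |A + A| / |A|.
K = |A + A| / |A| = 19/6

Enumerate A + A = {a + b : a, b ∈ A}. With |A| = 6, there are |A|^2 = 36 ordered sum pairs; collecting distinct values, A + A = {-24, -19, -17, -14, -12, -10, 3, 4, 5, 8, 9, 10, 11, 12, 30, 31, 32, 33, 34}, so |A + A| = 19. Thus K = 19/6. For comparison, the minimum possible |A + A| over all 6-element sets is 2·6 − 1 = 11 (so min K = 11/6), attained only by arithmetic progressions.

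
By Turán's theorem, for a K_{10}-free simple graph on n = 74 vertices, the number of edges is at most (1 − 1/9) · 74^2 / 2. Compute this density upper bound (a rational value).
Turán density bound = (8/9) · 74^2/2 = 21904/9 ≈ 2433.7778

Turán's theorem: ex(n, K_{r+1}) is achieved by the complete r-partite Turán graph T(n, r) with parts as balanced as possible, and is at most (1 − 1/r) · n^2/2. For r = 9, n = 74: the density bound is (8/9) · 5476/2 = 21904/9 ≈ 2433.7778. The integer-valued extremum is e(T(74, 9)) = 2433, which is strictly less than the density bound 21904/9 since 9 ∤ 74 (the parts of T(74, 9) cannot all be equal).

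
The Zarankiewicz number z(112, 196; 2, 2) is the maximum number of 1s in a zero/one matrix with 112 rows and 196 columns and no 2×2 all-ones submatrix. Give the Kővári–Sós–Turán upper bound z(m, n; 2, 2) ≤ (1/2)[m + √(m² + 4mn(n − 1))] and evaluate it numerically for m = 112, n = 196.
z(112, 196; 2, 2) ≤ (1/2)[112 + √(112² + 4·112·196·195)] = (1/2)[112 + √17135104] = 2125.7285

Kővári–Sós–Turán: let r_1, ..., r_112 be the row sums and z = Σ r_i the total number of 1s. Each pair of columns can share at most one row with both entries 1 (else a 2×2 all-ones block appears), so Σ_i C(r_i, 2) ≤ C(196, 2) = 19110. By convexity Σ_i C(r_i, 2) ≥ 112·C(z/112, 2) = z(z − 112)/(2·112), giving z² − 112z − 112·196·195 ≤ 0 and hence z ≤ (1/2)[112 + √(12544 + 4·4280640)] = (1/2)[112 + √17135104] ≈ (1/2)(112 + 4139.457) = 2125.7285.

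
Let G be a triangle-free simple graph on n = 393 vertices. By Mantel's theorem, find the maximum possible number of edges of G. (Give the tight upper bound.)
ex(393, K_3) = ⌊393^2/4⌋ = 38612

Mantel (1907): a triangle-free graph on n vertices has at most ⌊n^2/4⌋ edges, with equality for the complete bipartite graph K_{⌊n/2⌋, ⌈n/2⌉}. For n = 393: ⌊393^2/4⌋ = ⌊154449/4⌋ = 38612. The extremal graph is K_{196, 197}, which has 196·197 = 38612 edges.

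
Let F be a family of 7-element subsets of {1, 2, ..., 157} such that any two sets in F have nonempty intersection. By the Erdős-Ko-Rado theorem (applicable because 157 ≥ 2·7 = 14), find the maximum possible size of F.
max |F| = C(156, 6) = 18161699556

The Erdős-Ko-Rado theorem states: for n ≥ 2k, an intersecting family of k-subsets of an n-element set has size at most C(n − 1, k − 1), with equality for 'star' families {A ⊆ [n] : |A| = k, i ∈ A} (fix an element i). For n = 157, k = 7: C(156, 6) = 18161699556.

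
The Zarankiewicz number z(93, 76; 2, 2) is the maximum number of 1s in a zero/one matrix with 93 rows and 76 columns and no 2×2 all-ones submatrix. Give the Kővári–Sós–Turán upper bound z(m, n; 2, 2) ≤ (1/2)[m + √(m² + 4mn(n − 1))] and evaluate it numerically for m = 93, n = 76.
z(93, 76; 2, 2) ≤ (1/2)[93 + √(93² + 4·93·76·75)] = (1/2)[93 + √2129049] = 776.0631

Kővári–Sós–Turán: let r_1, ..., r_93 be the row sums and z = Σ r_i the total number of 1s. Each pair of columns can share at most one row with both entries 1 (else a 2×2 all-ones block appears), so Σ_i C(r_i, 2) ≤ C(76, 2) = 2850. By convexity Σ_i C(r_i, 2) ≥ 93·C(z/93, 2) = z(z − 93)/(2·93), giving z² − 93z − 93·76·75 ≤ 0 and hence z ≤ (1/2)[93 + √(8649 + 4·530100)] = (1/2)[93 + √2129049] ≈ (1/2)(93 + 1459.1261) = 776.0631.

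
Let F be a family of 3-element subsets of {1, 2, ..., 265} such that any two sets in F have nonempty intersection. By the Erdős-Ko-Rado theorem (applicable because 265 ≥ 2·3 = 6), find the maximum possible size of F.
max |F| = C(264, 2) = 34716

The Erdős-Ko-Rado theorem states: for n ≥ 2k, an intersecting family of k-subsets of an n-element set has size at most C(n − 1, k − 1), with equality for 'star' families {A ⊆ [n] : |A| = k, i ∈ A} (fix an element i). For n = 265, k = 3: C(264, 2) = 34716.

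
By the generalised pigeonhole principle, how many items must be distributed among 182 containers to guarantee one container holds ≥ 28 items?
n = (28 − 1)·182 + 1 = 4915

By the generalised pigeonhole principle, to guarantee some box contains ≥ r objects we need more than (r − 1) · k objects total. Threshold: n = (r − 1) · k + 1. With r = 28 and k = 182: n = 27 · 182 + 1 = 4914 + 1 = 4915. For n = 4914 = 27 · 182, we can put exactly 27 objects in every box, avoiding 28 in any single one — so 4915 is tight.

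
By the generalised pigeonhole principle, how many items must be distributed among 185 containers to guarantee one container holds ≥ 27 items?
n = (27 − 1)·185 + 1 = 4811

By the generalised pigeonhole principle, to guarantee some box contains ≥ r objects we need more than (r − 1) · k objects total. Threshold: n = (r − 1) · k + 1. With r = 27 and k = 185: n = 26 · 185 + 1 = 4810 + 1 = 4811. For n = 4810 = 26 · 185, we can put exactly 26 objects in every box, avoiding 27 in any single one — so 4811 is tight.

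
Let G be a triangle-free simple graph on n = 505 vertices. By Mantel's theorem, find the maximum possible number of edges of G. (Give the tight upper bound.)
ex(505, K_3) = ⌊505^2/4⌋ = 63756

Mantel (1907): a triangle-free graph on n vertices has at most ⌊n^2/4⌋ edges, with equality for the complete bipartite graph K_{⌊n/2⌋, ⌈n/2⌉}. For n = 505: ⌊505^2/4⌋ = ⌊255025/4⌋ = 63756. The extremal graph is K_{252, 253}, which has 252·253 = 63756 edges.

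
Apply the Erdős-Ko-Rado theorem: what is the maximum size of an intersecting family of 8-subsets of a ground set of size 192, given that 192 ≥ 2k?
max |F| = C(191, 7) = 1646274928815

Erdős-Ko-Rado (1961): when n ≥ 2k, max |F| = C(n−1, k−1). The bound is attained by the star {A : i ∈ A} for any fixed i ∈ [n]. Here C(192−1, 8−1) = C(191, 7) = 1646274928815.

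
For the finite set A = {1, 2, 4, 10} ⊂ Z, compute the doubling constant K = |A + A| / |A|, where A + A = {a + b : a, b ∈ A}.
K = |A + A| / |A| = 10/4 = 5/2

Enumerate A + A = {a + b : a, b ∈ A}. With |A| = 4, there are |A|^2 = 16 ordered sum pairs; collecting distinct values, A + A = {2, 3, 4, 5, 6, 8, 11, 12, 14, 20}, so |A + A| = 10. Thus K = 10/4 = 5/2. For comparison, the minimum possible |A + A| over all 4-element sets is 2·4 − 1 = 7 (so min K = 7/4), attained only by arithmetic progressions.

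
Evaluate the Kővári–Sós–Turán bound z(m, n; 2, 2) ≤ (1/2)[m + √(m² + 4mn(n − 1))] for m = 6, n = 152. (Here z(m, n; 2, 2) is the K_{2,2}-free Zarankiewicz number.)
z(6, 152; 2, 2) ≤ (1/2)[6 + √(6² + 4·6·152·151)] = (1/2)[6 + √550884] = 374.1078

Kővári–Sós–Turán: let r_1, ..., r_6 be the row sums and z = Σ r_i the total number of 1s. Each pair of columns can share at most one row with both entries 1 (else a 2×2 all-ones block appears), so Σ_i C(r_i, 2) ≤ C(152, 2) = 11476. By convexity Σ_i C(r_i, 2) ≥ 6·C(z/6, 2) = z(z − 6)/(2·6), giving z² − 6z − 6·152·151 ≤ 0 and hence z ≤ (1/2)[6 + √(36 + 4·137712)] = (1/2)[6 + √550884] ≈ (1/2)(6 + 742.2156) = 374.1078.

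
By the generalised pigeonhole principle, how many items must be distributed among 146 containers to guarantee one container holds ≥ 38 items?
n = (38 − 1)·146 + 1 = 5403

By the generalised pigeonhole principle, to guarantee some box contains ≥ r objects we need more than (r − 1) · k objects total. Threshold: n = (r − 1) · k + 1. With r = 38 and k = 146: n = 37 · 146 + 1 = 5402 + 1 = 5403. For n = 5402 = 37 · 146, we can put exactly 37 objects in every box, avoiding 38 in any single one — so 5403 is tight.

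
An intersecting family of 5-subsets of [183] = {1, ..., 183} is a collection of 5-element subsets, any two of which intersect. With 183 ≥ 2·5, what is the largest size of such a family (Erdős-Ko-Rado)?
max |F| = C(182, 4) = 44224635

The Erdős-Ko-Rado theorem states: for n ≥ 2k, an intersecting family of k-subsets of an n-element set has size at most C(n − 1, k − 1), with equality for 'star' families {A ⊆ [n] : |A| = k, i ∈ A} (fix an element i). For n = 183, k = 5: C(182, 4) = 44224635.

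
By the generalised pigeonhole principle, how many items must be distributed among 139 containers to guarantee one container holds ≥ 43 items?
n = (43 − 1)·139 + 1 = 5839

By the generalised pigeonhole principle, to guarantee some box contains ≥ r objects we need more than (r − 1) · k objects total. Threshold: n = (r − 1) · k + 1. With r = 43 and k = 139: n = 42 · 139 + 1 = 5838 + 1 = 5839. For n = 5838 = 42 · 139, we can put exactly 42 objects in every box, avoiding 43 in any single one — so 5839 is tight.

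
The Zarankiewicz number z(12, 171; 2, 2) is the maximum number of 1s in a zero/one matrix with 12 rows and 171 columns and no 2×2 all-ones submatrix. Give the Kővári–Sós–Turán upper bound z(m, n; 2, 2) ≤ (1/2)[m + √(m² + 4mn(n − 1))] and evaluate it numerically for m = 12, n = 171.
z(12, 171; 2, 2) ≤ (1/2)[12 + √(12² + 4·12·171·170)] = (1/2)[12 + √1395504] = 596.6573

Kővári–Sós–Turán: let r_1, ..., r_12 be the row sums and z = Σ r_i the total number of 1s. Each pair of columns can share at most one row with both entries 1 (else a 2×2 all-ones block appears), so Σ_i C(r_i, 2) ≤ C(171, 2) = 14535. By convexity Σ_i C(r_i, 2) ≥ 12·C(z/12, 2) = z(z − 12)/(2·12), giving z² − 12z − 12·171·170 ≤ 0 and hence z ≤ (1/2)[12 + √(144 + 4·348840)] = (1/2)[12 + √1395504] ≈ (1/2)(12 + 1181.3145) = 596.6573.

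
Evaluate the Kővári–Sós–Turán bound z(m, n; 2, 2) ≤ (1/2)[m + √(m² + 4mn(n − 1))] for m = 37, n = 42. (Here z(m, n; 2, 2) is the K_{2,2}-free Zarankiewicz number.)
z(37, 42; 2, 2) ≤ (1/2)[37 + √(37² + 4·37·42·41)] = (1/2)[37 + √256225] = 271.5934

Kővári–Sós–Turán: let r_1, ..., r_37 be the row sums and z = Σ r_i the total number of 1s. Each pair of columns can share at most one row with both entries 1 (else a 2×2 all-ones block appears), so Σ_i C(r_i, 2) ≤ C(42, 2) = 861. By convexity Σ_i C(r_i, 2) ≥ 37·C(z/37, 2) = z(z − 37)/(2·37), giving z² − 37z − 37·42·41 ≤ 0 and hence z ≤ (1/2)[37 + √(1369 + 4·63714)] = (1/2)[37 + √256225] ≈ (1/2)(37 + 506.1867) = 271.5934.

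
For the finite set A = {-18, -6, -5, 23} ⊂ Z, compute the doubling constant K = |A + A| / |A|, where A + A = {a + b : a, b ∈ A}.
K = |A + A| / |A| = 10/4 = 5/2

Enumerate A + A = {a + b : a, b ∈ A}. With |A| = 4, there are |A|^2 = 16 ordered sum pairs; collecting distinct values, A + A = {-36, -24, -23, -12, -11, -10, 5, 17, 18, 46}, so |A + A| = 10. Thus K = 10/4 = 5/2. For comparison, the minimum possible |A + A| over all 4-element sets is 2·4 − 1 = 7 (so min K = 7/4), attained only by arithmetic progressions.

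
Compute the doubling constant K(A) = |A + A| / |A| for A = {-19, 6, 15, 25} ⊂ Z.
K = |A + A| / |A| = 10/4 = 5/2

Enumerate A + A = {a + b : a, b ∈ A}. With |A| = 4, there are |A|^2 = 16 ordered sum pairs; collecting distinct values, A + A = {-38, -13, -4, 6, 12, 21, 30, 31, 40, 50}, so |A + A| = 10. Thus K = 10/4 = 5/2. For comparison, the minimum possible |A + A| over all 4-element sets is 2·4 − 1 = 7 (so min K = 7/4), attained only by arithmetic progressions.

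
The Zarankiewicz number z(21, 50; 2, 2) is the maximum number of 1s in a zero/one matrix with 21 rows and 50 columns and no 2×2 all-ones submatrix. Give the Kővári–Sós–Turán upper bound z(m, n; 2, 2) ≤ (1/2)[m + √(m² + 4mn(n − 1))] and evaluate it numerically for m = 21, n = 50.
z(21, 50; 2, 2) ≤ (1/2)[21 + √(21² + 4·21·50·49)] = (1/2)[21 + √206241] = 237.5688

Kővári–Sós–Turán: let r_1, ..., r_21 be the row sums and z = Σ r_i the total number of 1s. Each pair of columns can share at most one row with both entries 1 (else a 2×2 all-ones block appears), so Σ_i C(r_i, 2) ≤ C(50, 2) = 1225. By convexity Σ_i C(r_i, 2) ≥ 21·C(z/21, 2) = z(z − 21)/(2·21), giving z² − 21z − 21·50·49 ≤ 0 and hence z ≤ (1/2)[21 + √(441 + 4·51450)] = (1/2)[21 + √206241] ≈ (1/2)(21 + 454.1376) = 237.5688.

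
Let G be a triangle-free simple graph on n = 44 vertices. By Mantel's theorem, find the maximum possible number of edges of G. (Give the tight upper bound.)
ex(44, K_3) = ⌊44^2/4⌋ = 484

Mantel (1907): a triangle-free graph on n vertices has at most ⌊n^2/4⌋ edges, with equality for the complete bipartite graph K_{⌊n/2⌋, ⌈n/2⌉}. For n = 44: ⌊44^2/4⌋ = ⌊1936/4⌋ = 484. The extremal graph is K_{22, 22}, which has 22·22 = 484 edges.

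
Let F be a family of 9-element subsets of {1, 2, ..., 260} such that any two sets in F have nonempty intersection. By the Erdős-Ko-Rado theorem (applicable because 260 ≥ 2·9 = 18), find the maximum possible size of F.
max |F| = C(259, 8) = 450263760607584

The Erdős-Ko-Rado theorem states: for n ≥ 2k, an intersecting family of k-subsets of an n-element set has size at most C(n − 1, k − 1), with equality for 'star' families {A ⊆ [n] : |A| = k, i ∈ A} (fix an element i). For n = 260, k = 9: C(259, 8) = 450263760607584.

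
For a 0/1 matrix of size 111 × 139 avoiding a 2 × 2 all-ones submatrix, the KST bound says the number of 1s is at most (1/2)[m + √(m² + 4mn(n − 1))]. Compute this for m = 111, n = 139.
z(111, 139; 2, 2) ≤ (1/2)[111 + √(111² + 4·111·139·138)] = (1/2)[111 + √8529129] = 1515.7336

Kővári–Sós–Turán: let r_1, ..., r_111 be the row sums and z = Σ r_i the total number of 1s. Each pair of columns can share at most one row with both entries 1 (else a 2×2 all-ones block appears), so Σ_i C(r_i, 2) ≤ C(139, 2) = 9591. By convexity Σ_i C(r_i, 2) ≥ 111·C(z/111, 2) = z(z − 111)/(2·111), giving z² − 111z − 111·139·138 ≤ 0 and hence z ≤ (1/2)[111 + √(12321 + 4·2129202)] = (1/2)[111 + √8529129] ≈ (1/2)(111 + 2920.4673) = 1515.7336.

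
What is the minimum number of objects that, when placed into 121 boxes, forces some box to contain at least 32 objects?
n = (32 − 1)·121 + 1 = 3752

By the generalised pigeonhole principle, to guarantee some box contains ≥ r objects we need more than (r − 1) · k objects total. Threshold: n = (r − 1) · k + 1. With r = 32 and k = 121: n = 31 · 121 + 1 = 3751 + 1 = 3752. For n = 3751 = 31 · 121, we can put exactly 31 objects in every box, avoiding 32 in any single one — so 3752 is tight.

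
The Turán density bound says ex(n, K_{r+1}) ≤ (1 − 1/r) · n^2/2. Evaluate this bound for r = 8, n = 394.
Turán density bound = (7/8) · 394^2/2 = 271663/4 ≈ 67915.75

Turán's theorem: ex(n, K_{r+1}) is achieved by the complete r-partite Turán graph T(n, r) with parts as balanced as possible, and is at most (1 − 1/r) · n^2/2. For r = 8, n = 394: the density bound is (7/8) · 155236/2 = 271663/4 ≈ 67915.75. The integer-valued extremum is e(T(394, 8)) = 67915, which is strictly less than the density bound 271663/4 since 8 ∤ 394 (the parts of T(394, 8) cannot all be equal).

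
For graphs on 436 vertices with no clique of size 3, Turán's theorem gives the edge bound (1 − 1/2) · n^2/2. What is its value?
Turán density bound = (1/2) · 436^2/2 = 47524

Turán's theorem: ex(n, K_{r+1}) is achieved by the complete r-partite Turán graph T(n, r) with parts as balanced as possible, and is at most (1 − 1/r) · n^2/2. For r = 2, n = 436: the density bound is (1/2) · 190096/2 = 47524. Since 2 ∣ 436, the Turán graph T(436, 2) has parts of equal size 218, and its edge count e(T(436, 2)) = 47524 attains the density bound exactly.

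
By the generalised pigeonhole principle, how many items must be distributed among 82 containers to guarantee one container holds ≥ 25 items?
n = (25 − 1)·82 + 1 = 1969

By the generalised pigeonhole principle, to guarantee some box contains ≥ r objects we need more than (r − 1) · k objects total. Threshold: n = (r − 1) · k + 1. With r = 25 and k = 82: n = 24 · 82 + 1 = 1968 + 1 = 1969. For n = 1968 = 24 · 82, we can put exactly 24 objects in every box, avoiding 25 in any single one — so 1969 is tight.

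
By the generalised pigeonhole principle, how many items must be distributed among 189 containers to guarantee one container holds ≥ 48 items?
n = (48 − 1)·189 + 1 = 8884

By the generalised pigeonhole principle, to guarantee some box contains ≥ r objects we need more than (r − 1) · k objects total. Threshold: n = (r − 1) · k + 1. With r = 48 and k = 189: n = 47 · 189 + 1 = 8883 + 1 = 8884. For n = 8883 = 47 · 189, we can put exactly 47 objects in every box, avoiding 48 in any single one — so 8884 is tight.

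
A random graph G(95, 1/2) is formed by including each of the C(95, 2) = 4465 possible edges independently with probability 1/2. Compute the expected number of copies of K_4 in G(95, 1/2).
E[# K_4] = C(95, 4) · (1/2)^C(4, 2) = 3183545 / 2^6 = 49742.890625

For each 4-subset S of vertices (there are C(95, 4) = 3183545 such S), let X_S = 1 if S induces a K_4 (all C(4, 2) = 6 edges present). Then P(X_S = 1) = (1/2)^6 = 1/64. By linearity of expectation, E[# K_4] = C(95, 4) · (1/2)^6 = 3183545 / 64 = 49742.890625.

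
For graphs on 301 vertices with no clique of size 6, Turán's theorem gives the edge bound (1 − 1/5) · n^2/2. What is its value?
Turán density bound = (4/5) · 301^2/2 = 181202/5 ≈ 36240.4

Turán's theorem: ex(n, K_{r+1}) is achieved by the complete r-partite Turán graph T(n, r) with parts as balanced as possible, and is at most (1 − 1/r) · n^2/2. For r = 5, n = 301: the density bound is (4/5) · 90601/2 = 181202/5 ≈ 36240.4. The integer-valued extremum is e(T(301, 5)) = 36240, which is strictly less than the density bound 181202/5 since 5 ∤ 301 (the parts of T(301, 5) cannot all be equal).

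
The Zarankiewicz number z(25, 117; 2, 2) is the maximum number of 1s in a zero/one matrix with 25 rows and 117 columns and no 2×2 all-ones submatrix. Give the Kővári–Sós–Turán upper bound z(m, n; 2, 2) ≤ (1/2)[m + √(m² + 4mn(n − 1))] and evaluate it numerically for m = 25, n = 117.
z(25, 117; 2, 2) ≤ (1/2)[25 + √(25² + 4·25·117·116)] = (1/2)[25 + √1357825] = 595.1287

Kővári–Sós–Turán: let r_1, ..., r_25 be the row sums and z = Σ r_i the total number of 1s. Each pair of columns can share at most one row with both entries 1 (else a 2×2 all-ones block appears), so Σ_i C(r_i, 2) ≤ C(117, 2) = 6786. By convexity Σ_i C(r_i, 2) ≥ 25·C(z/25, 2) = z(z − 25)/(2·25), giving z² − 25z − 25·117·116 ≤ 0 and hence z ≤ (1/2)[25 + √(625 + 4·339300)] = (1/2)[25 + √1357825] ≈ (1/2)(25 + 1165.2575) = 595.1287.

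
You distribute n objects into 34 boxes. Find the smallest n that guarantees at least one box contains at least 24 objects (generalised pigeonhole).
n = (24 − 1)·34 + 1 = 783

By the generalised pigeonhole principle, to guarantee some box contains ≥ r objects we need more than (r − 1) · k objects total. Threshold: n = (r − 1) · k + 1. With r = 24 and k = 34: n = 23 · 34 + 1 = 782 + 1 = 783. For n = 782 = 23 · 34, we can put exactly 23 objects in every box, avoiding 24 in any single one — so 783 is tight.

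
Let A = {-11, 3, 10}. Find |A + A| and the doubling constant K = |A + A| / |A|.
K = |A + A| / |A| = 6/3 = 2

Enumerate A + A = {a + b : a, b ∈ A}. With |A| = 3, there are |A|^2 = 9 ordered sum pairs; collecting distinct values, A + A = {-22, -8, -1, 6, 13, 20}, so |A + A| = 6. Thus K = 6/3 = 2. For comparison, the minimum possible |A + A| over all 3-element sets is 2·3 − 1 = 5 (so min K = 5/3), attained only by arithmetic progressions.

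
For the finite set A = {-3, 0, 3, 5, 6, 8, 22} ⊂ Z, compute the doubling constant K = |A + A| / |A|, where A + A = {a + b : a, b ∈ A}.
K = |A + A| / |A| = 22/7

Enumerate A + A = {a + b : a, b ∈ A}. With |A| = 7, there are |A|^2 = 49 ordered sum pairs; collecting distinct values, A + A = {-6, -3, 0, 2, 3, 5, 6, 8, 9, 10, 11, 12, 13, 14, 16, 19, 22, 25, 27, 28, 30, 44}, so |A + A| = 22. Thus K = 22/7. For comparison, the minimum possible |A + A| over all 7-element sets is 2·7 − 1 = 13 (so min K = 13/7), attained only by arithmetic progressions.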